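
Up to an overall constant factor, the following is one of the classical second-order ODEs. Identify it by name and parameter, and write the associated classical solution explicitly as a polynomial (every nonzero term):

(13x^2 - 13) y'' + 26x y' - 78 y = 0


All three coefficients share the factor -13; dividing through by -13 gives  (1 - x^2) y'' - 2x y' + 6 y = 0.
This matches the Legendre equation (1 - x^2) y'' - 2x y' + n(n+1) y = 0 (note the -2x y' term) with n(n+1) = 6, so n = 2; the polynomial solution is P_2(x).
With y = sum_k a_k x^k, matching x^k gives (k+2)(k+1) a_{k+2} = [k(k+1) - n(n+1)] a_k = (k - 2)(k + 3) a_k. The right side vanishes at k = 2, so the series with the parity of 2 terminates at degree 2.
Standard normalization (P_n(1) = 1): leading coefficient (2n)!/(2^n (n!)^2) = 24/(4*4) = 3/2, so a_2 = 3/2. Work downward with a_k = (k+1)(k+2) a_{k+2} / ((k - 2)(k + 3)):
  a_0 = (1)(2)(3/2) / ((0 - 2)(0 + 3)) = 3/(-6) = -1/2
Hence P_2(x) = 3 x^2/2 - 1/2.

P_2(x); series = 3 x^2/2 - 1/2


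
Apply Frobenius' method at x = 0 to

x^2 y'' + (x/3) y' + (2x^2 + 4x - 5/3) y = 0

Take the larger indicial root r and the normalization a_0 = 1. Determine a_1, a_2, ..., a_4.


Write in Frobenius form y'' + (p(x)/x) y' + (q(x)/x^2) y = 0:
  p(x) = 1/3,  q(x) = 2x^2 + 4x - 5/3.
Indicial equation: r(r-1) + (1/3) r + (-5/3) = 0 -> roots r_1 = 5/3, r_2 = -1.
Take r = r_1 = 5/3. Let y(x) = x^r sum_{n>=0} a_n x^n with a_0 = 1.
Substitute y = x^r sum a_n x^n and match x^{r+n}. The recurrence is
  D(n) a_n + 4 a_{n-1} + 2 a_{n-2} = 0,  where D(n) = (r+n)(r+n-1) + (1/3)(r+n) + (-5/3).
  a_n = [-4 a_{n-1} - 2 a_{n-2}] / D(n).
Since the indicial polynomial factors as (r - r_1)(r - r_2), D(n) = (r_1 + n - r_1)(r_1 + n - r_2) = n(n + 8/3).
Evaluating step by step (a_0 = 1):
  n = 1: D(1) = 1(1 + 8/3) = 11/3; numerator = -4(1) = -4; a_1 = (-4)/(11/3) = -12/11
  n = 2: D(2) = 2(2 + 8/3) = 28/3; numerator = -4(-12/11) - 2(1) = 26/11; a_2 = (26/11)/(28/3) = 39/154
  n = 3: D(3) = 3(3 + 8/3) = 17; numerator = -4(39/154) - 2(-12/11) = 90/77; a_3 = (90/77)/(17) = 90/1309
  n = 4: D(4) = 4(4 + 8/3) = 80/3; numerator = -4(90/1309) - 2(39/154) = -93/119; a_4 = (-93/119)/(80/3) = -279/9520

r = 5/3; a_0 = 1; a_1 = -12/11; a_2 = 39/154; a_3 = 90/1309; a_4 = -279/9520


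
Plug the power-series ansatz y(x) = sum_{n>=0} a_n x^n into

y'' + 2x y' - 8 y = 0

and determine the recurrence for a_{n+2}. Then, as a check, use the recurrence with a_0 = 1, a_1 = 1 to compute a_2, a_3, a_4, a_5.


Substitute y = sum_n a_n x^n.
y''(x) has coefficient (n+2)(n+1) a_{n+2} at x^n;
2 x y'(x) has coefficient 2 n a_n at x^n (shift);
-8 y(x) has coefficient -8 a_n at x^n.
Matching x^n: (n+2)(n+1) a_{n+2} + (2n - 8) a_n = 0.
Thus a_{n+2} = (-2n + 8) / ((n+1)(n+2)) * a_n.

Check with a_0 = 1, a_1 = 1 (apply the recurrence for n = 0, 1, 2, 3): a_0 = 1, a_1 = 1, a_2 = 4, a_3 = 1, a_4 = 4/3, a_5 = 1/10.

a_(n+2) = (-2n + 8) / ((n+1)(n+2)) * a_n; check: a_0 = 1, a_1 = 1, a_2 = 4, a_3 = 1, a_4 = 4/3, a_5 = 1/10


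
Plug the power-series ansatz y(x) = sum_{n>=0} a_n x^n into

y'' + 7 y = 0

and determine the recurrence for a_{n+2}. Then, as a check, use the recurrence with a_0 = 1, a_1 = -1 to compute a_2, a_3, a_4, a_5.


Substitute y = sum_n a_n x^n into y'' + (const) y = 0.
y''(x) = sum_{n>=0} (n+2)(n+1) a_{n+2} x^n.
The ODE becomes sum_n [(n+2)(n+1) a_{n+2} + 7 a_n] x^n = 0.
Setting each coefficient to zero gives the recurrence:
  (n+2)(n+1) a_{n+2} + 7 a_n = 0,
  a_{n+2} = -7 / ((n+1)(n+2)) a_n.

Check with a_0 = 1, a_1 = -1 (apply the recurrence for n = 0, 1, 2, 3): a_0 = 1, a_1 = -1, a_2 = -7/2, a_3 = 7/6, a_4 = 49/24, a_5 = -49/120.

a_{n+2} = -7/((n+1)(n+2)) * a_n; check: a_0 = 1, a_1 = -1, a_2 = -7/2, a_3 = 7/6, a_4 = 49/24, a_5 = -49/120


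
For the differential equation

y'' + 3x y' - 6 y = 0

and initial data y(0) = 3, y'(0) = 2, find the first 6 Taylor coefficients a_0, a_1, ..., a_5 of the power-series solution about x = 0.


Ansatz: y(x) = sum_{n>=0} a_n x^n, so y'(x) = sum_{n>=1} n a_n x^(n-1) and y''(x) = sum_{n>=2} n(n-1) a_n x^(n-2).
Substitute into P(x) y'' + Q(x) y' + R(x) y = 0 with P(x) = 1, Q(x) = 3x, R(x) = -6, and match powers of x.
Initial conditions: a_0 = 3, a_1 = 2.
Setting the coefficient of each power of x to zero and solving order by order (substituting the coefficients already found):
  x^0: 2 a_2 - 6 a_0 = 0  ->  2 a_2 = 6 a_0 = 18  ->  a_2 = 9
  x^1: 6 a_3 - 3 a_1 = 0  ->  6 a_3 = 3 a_1 = 6  ->  a_3 = 1
  x^2: 12 a_4 = 0  ->  a_4 = 0
  x^3: 20 a_5 + 3 a_3 = 0  ->  20 a_5 = -3 a_3 = -3  ->  a_5 = -3/20
Truncated series: y(x) = 3 + 2 x + 9 x^2 + x^3 - (3/20) x^5 + O(x^6).

a_0 = 3; a_1 = 2; a_2 = 9; a_3 = 1; a_4 = 0; a_5 = -3/20


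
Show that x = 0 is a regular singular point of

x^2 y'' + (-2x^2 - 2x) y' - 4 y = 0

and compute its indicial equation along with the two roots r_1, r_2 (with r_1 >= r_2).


Divide by x^2 to reach normal form y'' + P_1(x) y' + P_2(x) y = 0 with P_1(x) = -2 - 2/x and P_2(x) = -4/x^2.
x = 0 is a singular point because the y'-coefficient -2 - 2/x has a pole at x = 0 and the y-coefficient -4/x^2 has a pole at x = 0.
It is a regular singular point because x P_1(x) = p(x) = -2x - 2 and x^2 P_2(x) = q(x) = -4 are polynomials, hence analytic at x = 0.
p(0) = -2,  q(0) = -4.
Indicial equation: r(r-1) + p(0) r + q(0) = 0, i.e. r^2 + (p(0) - 1) r + q(0) = 0, i.e. r^2 - 3 r - 4 = 0.
Discriminant: (-3)^2 - 4(-4) = 25, so r = (3 ± 5)/2.
Solving: r_1 = 4, r_2 = -1.

indicial: r^2 - 3 r - 4 = 0; roots r_1 = 4, r_2 = -1


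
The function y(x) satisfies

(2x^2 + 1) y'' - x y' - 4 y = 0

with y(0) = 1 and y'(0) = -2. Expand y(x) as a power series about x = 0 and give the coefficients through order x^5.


Ansatz: y(x) = sum_{n>=0} a_n x^n, so y'(x) = sum_{n>=1} n a_n x^(n-1) and y''(x) = sum_{n>=2} n(n-1) a_n x^(n-2).
Substitute into P(x) y'' + Q(x) y' + R(x) y = 0 with P(x) = 2x^2 + 1, Q(x) = -x, R(x) = -4, and match powers of x.
Initial conditions: a_0 = 1, a_1 = -2.
Setting the coefficient of each power of x to zero and solving order by order (substituting the coefficients already found):
  x^0: 2 a_2 - 4 a_0 = 0  ->  2 a_2 = 4 a_0 = 4  ->  a_2 = 2
  x^1: 6 a_3 - 5 a_1 = 0  ->  6 a_3 = 5 a_1 = -10  ->  a_3 = -5/3
  x^2: 12 a_4 - 2 a_2 = 0  ->  12 a_4 = 2 a_2 = 4  ->  a_4 = 1/3
  x^3: 20 a_5 + 5 a_3 = 0  ->  20 a_5 = -5 a_3 = 25/3  ->  a_5 = 5/12
Truncated series: y(x) = 1 - 2 x + 2 x^2 - (5/3) x^3 + (1/3) x^4 + (5/12) x^5 + O(x^6).

a_0 = 1; a_1 = -2; a_2 = 2; a_3 = -5/3; a_4 = 1/3; a_5 = 5/12


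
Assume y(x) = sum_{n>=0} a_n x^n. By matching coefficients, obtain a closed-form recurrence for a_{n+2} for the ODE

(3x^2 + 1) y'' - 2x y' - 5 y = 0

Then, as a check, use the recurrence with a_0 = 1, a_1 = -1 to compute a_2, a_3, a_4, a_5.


Substitute y = sum_n a_n x^n.
(1 + 3 x^2) y'' contributes (n+2)(n+1) a_{n+2} + 3 n(n-1) a_n at x^n.
-2 x y'(x) contributes -2 n a_n at x^n.
-5 y(x) contributes -5 a_n at x^n.
Matching x^n: (n+2)(n+1) a_{n+2} + (3 n(n-1) - 2 n - 5) a_n = 0.
Thus a_{n+2} = (-3 n(n-1) + 2 n + 5) / ((n+1)(n+2)) * a_n.

Check with a_0 = 1, a_1 = -1 (apply the recurrence for n = 0, 1, 2, 3): a_0 = 1, a_1 = -1, a_2 = 5/2, a_3 = -7/6, a_4 = 5/8, a_5 = 49/120.

a_(n+2) = (-3 n(n-1) + 2 n + 5) / ((n+1)(n+2)) * a_n; check: a_0 = 1, a_1 = -1, a_2 = 5/2, a_3 = -7/6, a_4 = 5/8, a_5 = 49/120


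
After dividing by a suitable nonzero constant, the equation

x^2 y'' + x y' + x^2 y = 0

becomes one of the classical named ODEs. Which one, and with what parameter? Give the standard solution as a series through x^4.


The equation is already in a standard form:  x^2 y'' + x y' + x^2 y = 0.
This matches the Bessel equation x^2 y'' + x y' + (x^2 - nu^2) y = 0 with nu^2 = 0, so nu = 0; the solution bounded at x = 0 is J_0(x).
Frobenius at x = 0: indicial roots ±nu; for r = nu the recurrence k(k + 2nu) c_k = -c_{k-2} gives the standard series J_nu(x) = sum_{k>=0} (-1)^k / (k! (k+nu)!) (x/2)^(2k+nu). Evaluate the first 3 terms:
  k = 0: (-1)^0 / (0! * 0! * 2^0) x^0 = 1/(1*1*1) x^0 = (1) x^0
  k = 1: (-1)^1 / (1! * 1! * 2^2) x^2 = -1/(1*1*4) x^2 = (-1/4) x^2
  k = 2: (-1)^2 / (2! * 2! * 2^4) x^4 = 1/(2*2*16) x^4 = (1/64) x^4
Hence J_0(x) = x^4/64 - x^2/4 + 1 + ....

J_0(x); series = x^4/64 - x^2/4 + 1


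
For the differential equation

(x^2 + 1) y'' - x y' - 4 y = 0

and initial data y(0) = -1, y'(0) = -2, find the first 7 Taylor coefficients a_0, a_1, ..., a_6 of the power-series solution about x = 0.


Ansatz: y(x) = sum_{n>=0} a_n x^n, so y'(x) = sum_{n>=1} n a_n x^(n-1) and y''(x) = sum_{n>=2} n(n-1) a_n x^(n-2).
Substitute into P(x) y'' + Q(x) y' + R(x) y = 0 with P(x) = x^2 + 1, Q(x) = -x, R(x) = -4, and match powers of x.
Initial conditions: a_0 = -1, a_1 = -2.
Setting the coefficient of each power of x to zero and solving order by order (substituting the coefficients already found):
  x^0: 2 a_2 - 4 a_0 = 0  ->  2 a_2 = 4 a_0 = -4  ->  a_2 = -2
  x^1: 6 a_3 - 5 a_1 = 0  ->  6 a_3 = 5 a_1 = -10  ->  a_3 = -5/3
  x^2: 12 a_4 - 4 a_2 = 0  ->  12 a_4 = 4 a_2 = -8  ->  a_4 = -2/3
  x^3: 20 a_5 - a_3 = 0  ->  20 a_5 = a_3 = -5/3  ->  a_5 = -1/12
  x^4: 30 a_6 + 4 a_4 = 0  ->  30 a_6 = -4 a_4 = 8/3  ->  a_6 = 4/45
Truncated series: y(x) = -1 - 2 x - 2 x^2 - (5/3) x^3 - (2/3) x^4 - (1/12) x^5 + (4/45) x^6 + O(x^7).

a_0 = -1; a_1 = -2; a_2 = -2; a_3 = -5/3; a_4 = -2/3; a_5 = -1/12; a_6 = 4/45


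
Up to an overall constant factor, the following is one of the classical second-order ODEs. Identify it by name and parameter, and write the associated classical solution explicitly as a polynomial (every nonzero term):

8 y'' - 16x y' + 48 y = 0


All three coefficients share the factor 8; dividing through by 8 gives  y'' - 2x y' + 6 y = 0.
This matches the Hermite equation y'' - 2x y' + 2n y = 0 with 2n = 6, so n = 3; the polynomial solution is H_3(x).
With y = sum_k a_k x^k, matching x^k gives (k+2)(k+1) a_{k+2} = 2(k - n) a_k = 2(k - 3) a_k. The right side vanishes at k = 3, so the series with the parity of 3 terminates at degree 3.
Standard normalization: leading coefficient of H_n is 2^n, so a_3 = 2^3 = 8. Work downward with a_k = (k+1)(k+2) a_{k+2} / (2(k - n)):
  a_1 = (2)(3)(8) / (2(1 - 3)) = 48/(-4) = -12
Hence H_3(x) = 8 x^3 - 12 x.

H_3(x); series = 8 x^3 - 12 x


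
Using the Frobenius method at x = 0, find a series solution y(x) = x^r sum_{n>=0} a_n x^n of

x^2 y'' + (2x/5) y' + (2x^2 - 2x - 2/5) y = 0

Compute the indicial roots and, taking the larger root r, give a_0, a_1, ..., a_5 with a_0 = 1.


Write in Frobenius form y'' + (p(x)/x) y' + (q(x)/x^2) y = 0:
  p(x) = 2/5,  q(x) = 2x^2 - 2x - 2/5.
Indicial equation: r(r-1) + (2/5) r + (-2/5) = 0 -> roots r_1 = 1, r_2 = -2/5.
Take r = r_1 = 1. Let y(x) = x^r sum_{n>=0} a_n x^n with a_0 = 1.
Substitute y = x^r sum a_n x^n and match x^{r+n}. The recurrence is
  D(n) a_n - 2 a_{n-1} + 2 a_{n-2} = 0,  where D(n) = (r+n)(r+n-1) + (2/5)(r+n) + (-2/5).
  a_n = [2 a_{n-1} - 2 a_{n-2}] / D(n).
Since the indicial polynomial factors as (r - r_1)(r - r_2), D(n) = (r_1 + n - r_1)(r_1 + n - r_2) = n(n + 7/5).
Evaluating step by step (a_0 = 1):
  n = 1: D(1) = 1(1 + 7/5) = 12/5; numerator = 2(1) = 2; a_1 = (2)/(12/5) = 5/6
  n = 2: D(2) = 2(2 + 7/5) = 34/5; numerator = 2(5/6) - 2(1) = -1/3; a_2 = (-1/3)/(34/5) = -5/102
  n = 3: D(3) = 3(3 + 7/5) = 66/5; numerator = 2(-5/102) - 2(5/6) = -30/17; a_3 = (-30/17)/(66/5) = -25/187
  n = 4: D(4) = 4(4 + 7/5) = 108/5; numerator = 2(-25/187) - 2(-5/102) = -95/561; a_4 = (-95/561)/(108/5) = -475/60588
  n = 5: D(5) = 5(5 + 7/5) = 32; numerator = 2(-475/60588) - 2(-25/187) = 7625/30294; a_5 = (7625/30294)/(32) = 7625/969408

r = 1; a_0 = 1; a_1 = 5/6; a_2 = -5/102; a_3 = -25/187; a_4 = -475/60588; a_5 = 7625/969408


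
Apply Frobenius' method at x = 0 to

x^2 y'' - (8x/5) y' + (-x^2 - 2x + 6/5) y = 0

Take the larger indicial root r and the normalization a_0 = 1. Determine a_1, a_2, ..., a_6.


Write in Frobenius form y'' + (p(x)/x) y' + (q(x)/x^2) y = 0:
  p(x) = -8/5,  q(x) = -x^2 - 2x + 6/5.
Indicial equation: r(r-1) + (-8/5) r + (6/5) = 0 -> roots r_1 = 2, r_2 = 3/5.
Take r = r_1 = 2. Let y(x) = x^r sum_{n>=0} a_n x^n with a_0 = 1.
Substitute y = x^r sum a_n x^n and match x^{r+n}. The recurrence is
  D(n) a_n - 2 a_{n-1} - 1 a_{n-2} = 0,  where D(n) = (r+n)(r+n-1) + (-8/5)(r+n) + (6/5).
  a_n = [2 a_{n-1} + 1 a_{n-2}] / D(n).
Since the indicial polynomial factors as (r - r_1)(r - r_2), D(n) = (r_1 + n - r_1)(r_1 + n - r_2) = n(n + 7/5).
Evaluating step by step (a_0 = 1):
  n = 1: D(1) = 1(1 + 7/5) = 12/5; numerator = 2(1) = 2; a_1 = (2)/(12/5) = 5/6
  n = 2: D(2) = 2(2 + 7/5) = 34/5; numerator = 2(5/6) + 1(1) = 8/3; a_2 = (8/3)/(34/5) = 20/51
  n = 3: D(3) = 3(3 + 7/5) = 66/5; numerator = 2(20/51) + 1(5/6) = 55/34; a_3 = (55/34)/(66/5) = 25/204
  n = 4: D(4) = 4(4 + 7/5) = 108/5; numerator = 2(25/204) + 1(20/51) = 65/102; a_4 = (65/102)/(108/5) = 325/11016
  n = 5: D(5) = 5(5 + 7/5) = 32; numerator = 2(325/11016) + 1(25/204) = 250/1377; a_5 = (250/1377)/(32) = 125/22032
  n = 6: D(6) = 6(6 + 7/5) = 222/5; numerator = 2(125/22032) + 1(325/11016) = 25/612; a_6 = (25/612)/(222/5) = 125/135864

r = 2; a_0 = 1; a_1 = 5/6; a_2 = 20/51; a_3 = 25/204; a_4 = 325/11016; a_5 = 125/22032; a_6 = 125/135864


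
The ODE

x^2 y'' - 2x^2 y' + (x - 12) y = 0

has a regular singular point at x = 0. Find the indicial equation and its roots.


Divide by x^2 to reach normal form y'' + P_1(x) y' + P_2(x) y = 0 with P_1(x) = -2 and P_2(x) = 1/x - 12/x^2.
x = 0 is a singular point because the y-coefficient 1/x - 12/x^2 has a pole at x = 0.
It is a regular singular point because x P_1(x) = p(x) = -2x and x^2 P_2(x) = q(x) = x - 12 are polynomials, hence analytic at x = 0.
p(0) = 0,  q(0) = -12.
Indicial equation: r(r-1) + p(0) r + q(0) = 0, i.e. r^2 + (p(0) - 1) r + q(0) = 0, i.e. r^2 - 1 r - 12 = 0.
Discriminant: (-1)^2 - 4(-12) = 49, so r = (1 ± 7)/2.
Solving: r_1 = 4, r_2 = -3.

indicial: r^2 - 1 r - 12 = 0; roots r_1 = 4, r_2 = -3


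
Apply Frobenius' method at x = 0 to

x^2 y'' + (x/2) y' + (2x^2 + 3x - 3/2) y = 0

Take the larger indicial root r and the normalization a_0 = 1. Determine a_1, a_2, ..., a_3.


Write in Frobenius form y'' + (p(x)/x) y' + (q(x)/x^2) y = 0:
  p(x) = 1/2,  q(x) = 2x^2 + 3x - 3/2.
Indicial equation: r(r-1) + (1/2) r + (-3/2) = 0 -> roots r_1 = 3/2, r_2 = -1.
Take r = r_1 = 3/2. Let y(x) = x^r sum_{n>=0} a_n x^n with a_0 = 1.
Substitute y = x^r sum a_n x^n and match x^{r+n}. The recurrence is
  D(n) a_n + 3 a_{n-1} + 2 a_{n-2} = 0,  where D(n) = (r+n)(r+n-1) + (1/2)(r+n) + (-3/2).
  a_n = [-3 a_{n-1} - 2 a_{n-2}] / D(n).
Since the indicial polynomial factors as (r - r_1)(r - r_2), D(n) = (r_1 + n - r_1)(r_1 + n - r_2) = n(n + 5/2).
Evaluating step by step (a_0 = 1):
  n = 1: D(1) = 1(1 + 5/2) = 7/2; numerator = -3(1) = -3; a_1 = (-3)/(7/2) = -6/7
  n = 2: D(2) = 2(2 + 5/2) = 9; numerator = -3(-6/7) - 2(1) = 4/7; a_2 = (4/7)/(9) = 4/63
  n = 3: D(3) = 3(3 + 5/2) = 33/2; numerator = -3(4/63) - 2(-6/7) = 32/21; a_3 = (32/21)/(33/2) = 64/693

r = 3/2; a_0 = 1; a_1 = -6/7; a_2 = 4/63; a_3 = 64/693


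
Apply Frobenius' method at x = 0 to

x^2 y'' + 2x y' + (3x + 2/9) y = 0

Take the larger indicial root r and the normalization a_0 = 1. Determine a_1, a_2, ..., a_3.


Write in Frobenius form y'' + (p(x)/x) y' + (q(x)/x^2) y = 0:
  p(x) = 2,  q(x) = 3x + 2/9.
Indicial equation: r(r-1) + (2) r + (2/9) = 0 -> roots r_1 = -1/3, r_2 = -2/3.
Take r = r_1 = -1/3. Let y(x) = x^r sum_{n>=0} a_n x^n with a_0 = 1.
Substitute y = x^r sum a_n x^n and match x^{r+n}. The recurrence is
  D(n) a_n + 3 a_{n-1} = 0,  where D(n) = (r+n)(r+n-1) + (2)(r+n) + (2/9).
  a_n = -3 / D(n) * a_{n-1}.
Since the indicial polynomial factors as (r - r_1)(r - r_2), D(n) = (r_1 + n - r_1)(r_1 + n - r_2) = n(n + 1/3).
Evaluating step by step (a_0 = 1):
  n = 1: D(1) = 1(1 + 1/3) = 4/3; numerator = -3(1) = -3; a_1 = (-3)/(4/3) = -9/4
  n = 2: D(2) = 2(2 + 1/3) = 14/3; numerator = -3(-9/4) = 27/4; a_2 = (27/4)/(14/3) = 81/56
  n = 3: D(3) = 3(3 + 1/3) = 10; numerator = -3(81/56) = -243/56; a_3 = (-243/56)/(10) = -243/560

r = -1/3; a_0 = 1; a_1 = -9/4; a_2 = 81/56; a_3 = -243/560


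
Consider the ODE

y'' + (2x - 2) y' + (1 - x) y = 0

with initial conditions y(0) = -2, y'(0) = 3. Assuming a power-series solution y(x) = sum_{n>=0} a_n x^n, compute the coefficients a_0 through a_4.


Ansatz: y(x) = sum_{n>=0} a_n x^n, so y'(x) = sum_{n>=1} n a_n x^(n-1) and y''(x) = sum_{n>=2} n(n-1) a_n x^(n-2).
Substitute into P(x) y'' + Q(x) y' + R(x) y = 0 with P(x) = 1, Q(x) = 2x - 2, R(x) = 1 - x, and match powers of x.
Initial conditions: a_0 = -2, a_1 = 3.
Setting the coefficient of each power of x to zero and solving order by order (substituting the coefficients already found):
  x^0: 2 a_2 - 2 a_1 + a_0 = 0  ->  2 a_2 = 2 a_1 - a_0 = 8  ->  a_2 = 4
  x^1: 6 a_3 - 4 a_2 + 3 a_1 - a_0 = 0  ->  6 a_3 = 4 a_2 - 3 a_1 + a_0 = 5  ->  a_3 = 5/6
  x^2: 12 a_4 - 6 a_3 + 5 a_2 - a_1 = 0  ->  12 a_4 = 6 a_3 - 5 a_2 + a_1 = -12  ->  a_4 = -1
Truncated series: y(x) = -2 + 3 x + 4 x^2 + (5/6) x^3 - x^4 + O(x^5).

a_0 = -2; a_1 = 3; a_2 = 4; a_3 = 5/6; a_4 = -1


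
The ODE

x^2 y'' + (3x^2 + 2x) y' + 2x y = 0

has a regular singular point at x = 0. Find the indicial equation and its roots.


Divide by x^2 to reach normal form y'' + P_1(x) y' + P_2(x) y = 0 with P_1(x) = 3 + 2/x and P_2(x) = 2/x.
x = 0 is a singular point because the y'-coefficient 3 + 2/x has a pole at x = 0 and the y-coefficient 2/x has a pole at x = 0.
It is a regular singular point because x P_1(x) = p(x) = 3x + 2 and x^2 P_2(x) = q(x) = 2x are polynomials, hence analytic at x = 0.
p(0) = 2,  q(0) = 0.
Indicial equation: r(r-1) + p(0) r + q(0) = 0, i.e. r^2 + (p(0) - 1) r + q(0) = 0, i.e. r^2 + 1 r = 0.
Discriminant: (1)^2 - 4(0) = 1, so r = (-1 ± 1)/2.
Solving: r_1 = 0, r_2 = -1.

indicial: r^2 + 1 r = 0; roots r_1 = 0, r_2 = -1


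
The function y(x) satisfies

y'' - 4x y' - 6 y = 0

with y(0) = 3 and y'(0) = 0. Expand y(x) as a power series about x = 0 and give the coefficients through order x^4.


Ansatz: y(x) = sum_{n>=0} a_n x^n, so y'(x) = sum_{n>=1} n a_n x^(n-1) and y''(x) = sum_{n>=2} n(n-1) a_n x^(n-2).
Substitute into P(x) y'' + Q(x) y' + R(x) y = 0 with P(x) = 1, Q(x) = -4x, R(x) = -6, and match powers of x.
Initial conditions: a_0 = 3, a_1 = 0.
Setting the coefficient of each power of x to zero and solving order by order (substituting the coefficients already found):
  x^0: 2 a_2 - 6 a_0 = 0  ->  2 a_2 = 6 a_0 = 18  ->  a_2 = 9
  x^1: 6 a_3 - 10 a_1 = 0  ->  6 a_3 = 10 a_1 = 0  ->  a_3 = 0
  x^2: 12 a_4 - 14 a_2 = 0  ->  12 a_4 = 14 a_2 = 126  ->  a_4 = 21/2
Truncated series: y(x) = 3 + 9 x^2 + (21/2) x^4 + O(x^5).

a_0 = 3; a_1 = 0; a_2 = 9; a_3 = 0; a_4 = 21/2


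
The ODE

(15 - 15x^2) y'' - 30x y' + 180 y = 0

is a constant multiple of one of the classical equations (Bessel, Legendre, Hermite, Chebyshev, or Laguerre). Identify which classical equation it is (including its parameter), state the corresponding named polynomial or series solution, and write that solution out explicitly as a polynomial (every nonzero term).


All three coefficients share the factor 15; dividing through by 15 gives  (1 - x^2) y'' - 2x y' + 12 y = 0.
This matches the Legendre equation (1 - x^2) y'' - 2x y' + n(n+1) y = 0 (note the -2x y' term) with n(n+1) = 12, so n = 3; the polynomial solution is P_3(x).
With y = sum_k a_k x^k, matching x^k gives (k+2)(k+1) a_{k+2} = [k(k+1) - n(n+1)] a_k = (k - 3)(k + 4) a_k. The right side vanishes at k = 3, so the series with the parity of 3 terminates at degree 3.
Standard normalization (P_n(1) = 1): leading coefficient (2n)!/(2^n (n!)^2) = 720/(8*36) = 5/2, so a_3 = 5/2. Work downward with a_k = (k+1)(k+2) a_{k+2} / ((k - 3)(k + 4)):
  a_1 = (2)(3)(5/2) / ((1 - 3)(1 + 4)) = 15/(-10) = -3/2
Hence P_3(x) = 5 x^3/2 - 3 x/2.

P_3(x); series = 5 x^3/2 - 3 x/2


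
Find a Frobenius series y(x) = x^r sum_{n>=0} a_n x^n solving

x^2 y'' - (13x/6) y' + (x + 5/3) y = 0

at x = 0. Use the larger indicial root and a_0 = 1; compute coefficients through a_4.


Write in Frobenius form y'' + (p(x)/x) y' + (q(x)/x^2) y = 0:
  p(x) = -13/6,  q(x) = x + 5/3.
Indicial equation: r(r-1) + (-13/6) r + (5/3) = 0 -> roots r_1 = 5/2, r_2 = 2/3.
Take r = r_1 = 5/2. Let y(x) = x^r sum_{n>=0} a_n x^n with a_0 = 1.
Substitute y = x^r sum a_n x^n and match x^{r+n}. The recurrence is
  D(n) a_n + 1 a_{n-1} = 0,  where D(n) = (r+n)(r+n-1) + (-13/6)(r+n) + (5/3).
  a_n = -1 / D(n) * a_{n-1}.
Since the indicial polynomial factors as (r - r_1)(r - r_2), D(n) = (r_1 + n - r_1)(r_1 + n - r_2) = n(n + 11/6).
Evaluating step by step (a_0 = 1):
  n = 1: D(1) = 1(1 + 11/6) = 17/6; numerator = -1(1) = -1; a_1 = (-1)/(17/6) = -6/17
  n = 2: D(2) = 2(2 + 11/6) = 23/3; numerator = -1(-6/17) = 6/17; a_2 = (6/17)/(23/3) = 18/391
  n = 3: D(3) = 3(3 + 11/6) = 29/2; numerator = -1(18/391) = -18/391; a_3 = (-18/391)/(29/2) = -36/11339
  n = 4: D(4) = 4(4 + 11/6) = 70/3; numerator = -1(-36/11339) = 36/11339; a_4 = (36/11339)/(70/3) = 54/396865

r = 5/2; a_0 = 1; a_1 = -6/17; a_2 = 18/391; a_3 = -36/11339; a_4 = 54/396865


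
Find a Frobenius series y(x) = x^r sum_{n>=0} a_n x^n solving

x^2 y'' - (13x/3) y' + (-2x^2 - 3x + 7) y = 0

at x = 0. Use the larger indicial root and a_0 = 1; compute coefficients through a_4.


Write in Frobenius form y'' + (p(x)/x) y' + (q(x)/x^2) y = 0:
  p(x) = -13/3,  q(x) = -2x^2 - 3x + 7.
Indicial equation: r(r-1) + (-13/3) r + (7) = 0 -> roots r_1 = 3, r_2 = 7/3.
Take r = r_1 = 3. Let y(x) = x^r sum_{n>=0} a_n x^n with a_0 = 1.
Substitute y = x^r sum a_n x^n and match x^{r+n}. The recurrence is
  D(n) a_n - 3 a_{n-1} - 2 a_{n-2} = 0,  where D(n) = (r+n)(r+n-1) + (-13/3)(r+n) + (7).
  a_n = [3 a_{n-1} + 2 a_{n-2}] / D(n).
Since the indicial polynomial factors as (r - r_1)(r - r_2), D(n) = (r_1 + n - r_1)(r_1 + n - r_2) = n(n + 2/3).
Evaluating step by step (a_0 = 1):
  n = 1: D(1) = 1(1 + 2/3) = 5/3; numerator = 3(1) = 3; a_1 = (3)/(5/3) = 9/5
  n = 2: D(2) = 2(2 + 2/3) = 16/3; numerator = 3(9/5) + 2(1) = 37/5; a_2 = (37/5)/(16/3) = 111/80
  n = 3: D(3) = 3(3 + 2/3) = 11; numerator = 3(111/80) + 2(9/5) = 621/80; a_3 = (621/80)/(11) = 621/880
  n = 4: D(4) = 4(4 + 2/3) = 56/3; numerator = 3(621/880) + 2(111/80) = 861/176; a_4 = (861/176)/(56/3) = 369/1408

r = 3; a_0 = 1; a_1 = 9/5; a_2 = 111/80; a_3 = 621/880; a_4 = 369/1408


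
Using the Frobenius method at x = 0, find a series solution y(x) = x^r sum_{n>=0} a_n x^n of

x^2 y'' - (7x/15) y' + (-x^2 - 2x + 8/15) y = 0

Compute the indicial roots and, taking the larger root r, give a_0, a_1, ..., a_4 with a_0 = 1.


Write in Frobenius form y'' + (p(x)/x) y' + (q(x)/x^2) y = 0:
  p(x) = -7/15,  q(x) = -x^2 - 2x + 8/15.
Indicial equation: r(r-1) + (-7/15) r + (8/15) = 0 -> roots r_1 = 4/5, r_2 = 2/3.
Take r = r_1 = 4/5. Let y(x) = x^r sum_{n>=0} a_n x^n with a_0 = 1.
Substitute y = x^r sum a_n x^n and match x^{r+n}. The recurrence is
  D(n) a_n - 2 a_{n-1} - 1 a_{n-2} = 0,  where D(n) = (r+n)(r+n-1) + (-7/15)(r+n) + (8/15).
  a_n = [2 a_{n-1} + 1 a_{n-2}] / D(n).
Since the indicial polynomial factors as (r - r_1)(r - r_2), D(n) = (r_1 + n - r_1)(r_1 + n - r_2) = n(n + 2/15).
Evaluating step by step (a_0 = 1):
  n = 1: D(1) = 1(1 + 2/15) = 17/15; numerator = 2(1) = 2; a_1 = (2)/(17/15) = 30/17
  n = 2: D(2) = 2(2 + 2/15) = 64/15; numerator = 2(30/17) + 1(1) = 77/17; a_2 = (77/17)/(64/15) = 1155/1088
  n = 3: D(3) = 3(3 + 2/15) = 47/5; numerator = 2(1155/1088) + 1(30/17) = 2115/544; a_3 = (2115/544)/(47/5) = 225/544
  n = 4: D(4) = 4(4 + 2/15) = 248/15; numerator = 2(225/544) + 1(1155/1088) = 2055/1088; a_4 = (2055/1088)/(248/15) = 30825/269824

r = 4/5; a_0 = 1; a_1 = 30/17; a_2 = 1155/1088; a_3 = 225/544; a_4 = 30825/269824


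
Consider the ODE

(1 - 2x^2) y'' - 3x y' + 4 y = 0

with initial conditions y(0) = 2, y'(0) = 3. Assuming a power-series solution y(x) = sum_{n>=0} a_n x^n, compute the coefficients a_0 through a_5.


Ansatz: y(x) = sum_{n>=0} a_n x^n, so y'(x) = sum_{n>=1} n a_n x^(n-1) and y''(x) = sum_{n>=2} n(n-1) a_n x^(n-2).
Substitute into P(x) y'' + Q(x) y' + R(x) y = 0 with P(x) = 1 - 2x^2, Q(x) = -3x, R(x) = 4, and match powers of x.
Initial conditions: a_0 = 2, a_1 = 3.
Setting the coefficient of each power of x to zero and solving order by order (substituting the coefficients already found):
  x^0: 2 a_2 + 4 a_0 = 0  ->  2 a_2 = -4 a_0 = -8  ->  a_2 = -4
  x^1: 6 a_3 + a_1 = 0  ->  6 a_3 = -a_1 = -3  ->  a_3 = -1/2
  x^2: 12 a_4 - 6 a_2 = 0  ->  12 a_4 = 6 a_2 = -24  ->  a_4 = -2
  x^3: 20 a_5 - 17 a_3 = 0  ->  20 a_5 = 17 a_3 = -17/2  ->  a_5 = -17/40
Truncated series: y(x) = 2 + 3 x - 4 x^2 - (1/2) x^3 - 2 x^4 - (17/40) x^5 + O(x^6).

a_0 = 2; a_1 = 3; a_2 = -4; a_3 = -1/2; a_4 = -2; a_5 = -17/40


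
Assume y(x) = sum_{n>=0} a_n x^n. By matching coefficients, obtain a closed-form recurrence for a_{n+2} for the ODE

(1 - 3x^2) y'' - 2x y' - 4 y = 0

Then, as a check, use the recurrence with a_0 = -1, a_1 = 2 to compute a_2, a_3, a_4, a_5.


Substitute y = sum_n a_n x^n.
(1 - 3 x^2) y'' contributes (n+2)(n+1) a_{n+2} - 3 n(n-1) a_n at x^n.
-2 x y'(x) contributes -2 n a_n at x^n.
-4 y(x) contributes -4 a_n at x^n.
Matching x^n: (n+2)(n+1) a_{n+2} + (-3 n(n-1) - 2 n - 4) a_n = 0.
Thus a_{n+2} = (3 n(n-1) + 2 n + 4) / ((n+1)(n+2)) * a_n.

Check with a_0 = -1, a_1 = 2 (apply the recurrence for n = 0, 1, 2, 3): a_0 = -1, a_1 = 2, a_2 = -2, a_3 = 2, a_4 = -7/3, a_5 = 14/5.

a_(n+2) = (3 n(n-1) + 2 n + 4) / ((n+1)(n+2)) * a_n; check: a_0 = -1, a_1 = 2, a_2 = -2, a_3 = 2, a_4 = -7/3, a_5 = 14/5


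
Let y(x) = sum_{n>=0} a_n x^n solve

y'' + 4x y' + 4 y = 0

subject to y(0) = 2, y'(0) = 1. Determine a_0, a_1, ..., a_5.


Ansatz: y(x) = sum_{n>=0} a_n x^n, so y'(x) = sum_{n>=1} n a_n x^(n-1) and y''(x) = sum_{n>=2} n(n-1) a_n x^(n-2).
Substitute into P(x) y'' + Q(x) y' + R(x) y = 0 with P(x) = 1, Q(x) = 4x, R(x) = 4, and match powers of x.
Initial conditions: a_0 = 2, a_1 = 1.
Setting the coefficient of each power of x to zero and solving order by order (substituting the coefficients already found):
  x^0: 2 a_2 + 4 a_0 = 0  ->  2 a_2 = -4 a_0 = -8  ->  a_2 = -4
  x^1: 6 a_3 + 8 a_1 = 0  ->  6 a_3 = -8 a_1 = -8  ->  a_3 = -4/3
  x^2: 12 a_4 + 12 a_2 = 0  ->  12 a_4 = -12 a_2 = 48  ->  a_4 = 4
  x^3: 20 a_5 + 16 a_3 = 0  ->  20 a_5 = -16 a_3 = 64/3  ->  a_5 = 16/15
Truncated series: y(x) = 2 + x - 4 x^2 - (4/3) x^3 + 4 x^4 + (16/15) x^5 + O(x^6).

a_0 = 2; a_1 = 1; a_2 = -4; a_3 = -4/3; a_4 = 4; a_5 = 16/15


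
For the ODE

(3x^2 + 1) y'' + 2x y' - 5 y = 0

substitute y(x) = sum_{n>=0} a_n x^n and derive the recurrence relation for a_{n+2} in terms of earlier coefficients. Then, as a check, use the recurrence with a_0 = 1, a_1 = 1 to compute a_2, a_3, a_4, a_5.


Substitute y = sum_n a_n x^n.
(1 + 3 x^2) y'' contributes (n+2)(n+1) a_{n+2} + 3 n(n-1) a_n at x^n.
2 x y'(x) contributes 2 n a_n at x^n.
-5 y(x) contributes -5 a_n at x^n.
Matching x^n: (n+2)(n+1) a_{n+2} + (3 n(n-1) + 2 n - 5) a_n = 0.
Thus a_{n+2} = (-3 n(n-1) - 2 n + 5) / ((n+1)(n+2)) * a_n.

Check with a_0 = 1, a_1 = 1 (apply the recurrence for n = 0, 1, 2, 3): a_0 = 1, a_1 = 1, a_2 = 5/2, a_3 = 1/2, a_4 = -25/24, a_5 = -19/40.

a_(n+2) = (-3 n(n-1) - 2 n + 5) / ((n+1)(n+2)) * a_n; check: a_0 = 1, a_1 = 1, a_2 = 5/2, a_3 = 1/2, a_4 = -25/24, a_5 = -19/40


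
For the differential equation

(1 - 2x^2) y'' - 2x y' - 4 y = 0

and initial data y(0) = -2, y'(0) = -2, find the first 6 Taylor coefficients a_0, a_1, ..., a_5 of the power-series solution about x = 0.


Ansatz: y(x) = sum_{n>=0} a_n x^n, so y'(x) = sum_{n>=1} n a_n x^(n-1) and y''(x) = sum_{n>=2} n(n-1) a_n x^(n-2).
Substitute into P(x) y'' + Q(x) y' + R(x) y = 0 with P(x) = 1 - 2x^2, Q(x) = -2x, R(x) = -4, and match powers of x.
Initial conditions: a_0 = -2, a_1 = -2.
Setting the coefficient of each power of x to zero and solving order by order (substituting the coefficients already found):
  x^0: 2 a_2 - 4 a_0 = 0  ->  2 a_2 = 4 a_0 = -8  ->  a_2 = -4
  x^1: 6 a_3 - 6 a_1 = 0  ->  6 a_3 = 6 a_1 = -12  ->  a_3 = -2
  x^2: 12 a_4 - 12 a_2 = 0  ->  12 a_4 = 12 a_2 = -48  ->  a_4 = -4
  x^3: 20 a_5 - 22 a_3 = 0  ->  20 a_5 = 22 a_3 = -44  ->  a_5 = -11/5
Truncated series: y(x) = -2 - 2 x - 4 x^2 - 2 x^3 - 4 x^4 - (11/5) x^5 + O(x^6).

a_0 = -2; a_1 = -2; a_2 = -4; a_3 = -2; a_4 = -4; a_5 = -11/5


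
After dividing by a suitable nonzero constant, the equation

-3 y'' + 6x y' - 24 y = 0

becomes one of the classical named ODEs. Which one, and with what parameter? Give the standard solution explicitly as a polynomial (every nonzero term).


All three coefficients share the factor -3; dividing through by -3 gives  y'' - 2x y' + 8 y = 0.
This matches the Hermite equation y'' - 2x y' + 2n y = 0 with 2n = 8, so n = 4; the polynomial solution is H_4(x).
With y = sum_k a_k x^k, matching x^k gives (k+2)(k+1) a_{k+2} = 2(k - n) a_k = 2(k - 4) a_k. The right side vanishes at k = 4, so the series with the parity of 4 terminates at degree 4.
Standard normalization: leading coefficient of H_n is 2^n, so a_4 = 2^4 = 16. Work downward with a_k = (k+1)(k+2) a_{k+2} / (2(k - n)):
  a_2 = (3)(4)(16) / (2(2 - 4)) = 192/(-4) = -48
  a_0 = (1)(2)(-48) / (2(0 - 4)) = -96/(-8) = 12
Hence H_4(x) = 16 x^4 - 48 x^2 + 12.

H_4(x); series = 16 x^4 - 48 x^2 + 12


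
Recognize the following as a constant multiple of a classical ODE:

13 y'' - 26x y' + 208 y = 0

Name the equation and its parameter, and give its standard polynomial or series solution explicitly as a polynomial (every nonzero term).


All three coefficients share the factor 13; dividing through by 13 gives  y'' - 2x y' + 16 y = 0.
This matches the Hermite equation y'' - 2x y' + 2n y = 0 with 2n = 16, so n = 8; the polynomial solution is H_8(x).
With y = sum_k a_k x^k, matching x^k gives (k+2)(k+1) a_{k+2} = 2(k - n) a_k = 2(k - 8) a_k. The right side vanishes at k = 8, so the series with the parity of 8 terminates at degree 8.
Standard normalization: leading coefficient of H_n is 2^n, so a_8 = 2^8 = 256. Work downward with a_k = (k+1)(k+2) a_{k+2} / (2(k - n)):
  a_6 = (7)(8)(256) / (2(6 - 8)) = 14336/(-4) = -3584
  a_4 = (5)(6)(-3584) / (2(4 - 8)) = -107520/(-8) = 13440
  a_2 = (3)(4)(13440) / (2(2 - 8)) = 161280/(-12) = -13440
  a_0 = (1)(2)(-13440) / (2(0 - 8)) = -26880/(-16) = 1680
Hence H_8(x) = 256 x^8 - 3584 x^6 + 13440 x^4 - 13440 x^2 + 1680.

H_8(x); series = 256 x^8 - 3584 x^6 + 13440 x^4 - 13440 x^2 + 1680


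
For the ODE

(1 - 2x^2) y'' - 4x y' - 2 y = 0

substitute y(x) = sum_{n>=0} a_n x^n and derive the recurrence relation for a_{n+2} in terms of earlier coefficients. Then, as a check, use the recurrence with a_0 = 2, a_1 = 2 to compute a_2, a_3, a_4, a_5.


Substitute y = sum_n a_n x^n.
(1 - 2 x^2) y'' contributes (n+2)(n+1) a_{n+2} - 2 n(n-1) a_n at x^n.
-4 x y'(x) contributes -4 n a_n at x^n.
-2 y(x) contributes -2 a_n at x^n.
Matching x^n: (n+2)(n+1) a_{n+2} + (-2 n(n-1) - 4 n - 2) a_n = 0.
Thus a_{n+2} = (2 n(n-1) + 4 n + 2) / ((n+1)(n+2)) * a_n.

Check with a_0 = 2, a_1 = 2 (apply the recurrence for n = 0, 1, 2, 3): a_0 = 2, a_1 = 2, a_2 = 2, a_3 = 2, a_4 = 7/3, a_5 = 13/5.

a_(n+2) = (2 n(n-1) + 4 n + 2) / ((n+1)(n+2)) * a_n; check: a_0 = 2, a_1 = 2, a_2 = 2, a_3 = 2, a_4 = 7/3, a_5 = 13/5


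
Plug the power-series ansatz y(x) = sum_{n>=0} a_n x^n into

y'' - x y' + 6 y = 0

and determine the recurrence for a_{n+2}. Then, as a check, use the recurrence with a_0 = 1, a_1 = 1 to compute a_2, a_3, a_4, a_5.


Substitute y = sum_n a_n x^n.
y''(x) has coefficient (n+2)(n+1) a_{n+2} at x^n;
-x y'(x) has coefficient -n a_n at x^n (shift);
6 y(x) has coefficient 6 a_n at x^n.
Matching x^n: (n+2)(n+1) a_{n+2} + (-n + 6) a_n = 0.
Thus a_{n+2} = (n - 6) / ((n+1)(n+2)) * a_n.

Check with a_0 = 1, a_1 = 1 (apply the recurrence for n = 0, 1, 2, 3): a_0 = 1, a_1 = 1, a_2 = -3, a_3 = -5/6, a_4 = 1, a_5 = 1/8.

a_(n+2) = (n - 6) / ((n+1)(n+2)) * a_n; check: a_0 = 1, a_1 = 1, a_2 = -3, a_3 = -5/6, a_4 = 1, a_5 = 1/8


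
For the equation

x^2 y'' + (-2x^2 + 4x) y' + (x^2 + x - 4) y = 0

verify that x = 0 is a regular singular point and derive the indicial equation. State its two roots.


Divide by x^2 to reach normal form y'' + P_1(x) y' + P_2(x) y = 0 with P_1(x) = -2 + 4/x and P_2(x) = 1 + 1/x - 4/x^2.
x = 0 is a singular point because the y'-coefficient -2 + 4/x has a pole at x = 0 and the y-coefficient 1 + 1/x - 4/x^2 has a pole at x = 0.
It is a regular singular point because x P_1(x) = p(x) = 4 - 2x and x^2 P_2(x) = q(x) = x^2 + x - 4 are polynomials, hence analytic at x = 0.
p(0) = 4,  q(0) = -4.
Indicial equation: r(r-1) + p(0) r + q(0) = 0, i.e. r^2 + (p(0) - 1) r + q(0) = 0, i.e. r^2 + 3 r - 4 = 0.
Discriminant: (3)^2 - 4(-4) = 25, so r = (-3 ± 5)/2.
Solving: r_1 = 1, r_2 = -4.

indicial: r^2 + 3 r - 4 = 0; roots r_1 = 1, r_2 = -4


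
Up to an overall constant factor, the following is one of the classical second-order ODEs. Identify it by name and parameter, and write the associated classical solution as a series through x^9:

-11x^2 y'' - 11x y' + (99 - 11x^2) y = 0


All three coefficients share the factor -11; dividing through by -11 gives  x^2 y'' + x y' + (x^2 - 9) y = 0.
This matches the Bessel equation x^2 y'' + x y' + (x^2 - nu^2) y = 0 with nu^2 = 9, so nu = 3; the solution bounded at x = 0 is J_3(x).
Frobenius at x = 0: indicial roots ±nu; for r = nu the recurrence k(k + 2nu) c_k = -c_{k-2} gives the standard series J_nu(x) = sum_{k>=0} (-1)^k / (k! (k+nu)!) (x/2)^(2k+nu). Evaluate the first 4 terms:
  k = 0: (-1)^0 / (0! * 3! * 2^3) x^3 = 1/(1*6*8) x^3 = (1/48) x^3
  k = 1: (-1)^1 / (1! * 4! * 2^5) x^5 = -1/(1*24*32) x^5 = (-1/768) x^5
  k = 2: (-1)^2 / (2! * 5! * 2^7) x^7 = 1/(2*120*128) x^7 = (1/30720) x^7
  k = 3: (-1)^3 / (3! * 6! * 2^9) x^9 = -1/(6*720*512) x^9 = (-1/2211840) x^9
Hence J_3(x) = -x^9/2211840 + x^7/30720 - x^5/768 + x^3/48 + ....

J_3(x); series = -x^9/2211840 + x^7/30720 - x^5/768 + x^3/48


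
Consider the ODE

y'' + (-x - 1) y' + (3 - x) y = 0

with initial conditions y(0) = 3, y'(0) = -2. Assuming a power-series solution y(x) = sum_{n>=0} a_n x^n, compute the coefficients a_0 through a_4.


Ansatz: y(x) = sum_{n>=0} a_n x^n, so y'(x) = sum_{n>=1} n a_n x^(n-1) and y''(x) = sum_{n>=2} n(n-1) a_n x^(n-2).
Substitute into P(x) y'' + Q(x) y' + R(x) y = 0 with P(x) = 1, Q(x) = -x - 1, R(x) = 3 - x, and match powers of x.
Initial conditions: a_0 = 3, a_1 = -2.
Setting the coefficient of each power of x to zero and solving order by order (substituting the coefficients already found):
  x^0: 2 a_2 - a_1 + 3 a_0 = 0  ->  2 a_2 = a_1 - 3 a_0 = -11  ->  a_2 = -11/2
  x^1: 6 a_3 - 2 a_2 + 2 a_1 - a_0 = 0  ->  6 a_3 = 2 a_2 - 2 a_1 + a_0 = -4  ->  a_3 = -2/3
  x^2: 12 a_4 - 3 a_3 + a_2 - a_1 = 0  ->  12 a_4 = 3 a_3 - a_2 + a_1 = 3/2  ->  a_4 = 1/8
Truncated series: y(x) = 3 - 2 x - (11/2) x^2 - (2/3) x^3 + (1/8) x^4 + O(x^5).

a_0 = 3; a_1 = -2; a_2 = -11/2; a_3 = -2/3; a_4 = 1/8


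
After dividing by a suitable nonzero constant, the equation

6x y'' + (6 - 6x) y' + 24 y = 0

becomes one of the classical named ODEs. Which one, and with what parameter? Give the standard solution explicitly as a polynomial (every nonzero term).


All three coefficients share the factor 6; dividing through by 6 gives  x y'' + (1 - x) y' + 4 y = 0.
This matches the Laguerre equation x y'' + (1 - x) y' + n y = 0 with n = 4; the polynomial solution is L_4(x).
With y = sum_k a_k x^k, matching x^k gives (k+1)k a_{k+1} + (k+1) a_{k+1} - k a_k + n a_k = 0, i.e. (k+1)^2 a_{k+1} = (k - n) a_k = (k - 4) a_k. The right side vanishes at k = 4, so the series terminates at degree 4.
Standard normalization L_n(0) = 1 gives a_0 = 1. Work upward with a_{k+1} = (k - 4) a_k / (k+1)^2:
  a_1 = (0 - 4)(1) / 1^2 = -4/1 = -4
  a_2 = (1 - 4)(-4) / 2^2 = 12/4 = 3
  a_3 = (2 - 4)(3) / 3^2 = -6/9 = -2/3
  a_4 = (3 - 4)(-2/3) / 4^2 = (2/3)/16 = 1/24
Hence L_4(x) = x^4/24 - 2 x^3/3 + 3 x^2 - 4 x + 1.

L_4(x); series = x^4/24 - 2 x^3/3 + 3 x^2 - 4 x + 1


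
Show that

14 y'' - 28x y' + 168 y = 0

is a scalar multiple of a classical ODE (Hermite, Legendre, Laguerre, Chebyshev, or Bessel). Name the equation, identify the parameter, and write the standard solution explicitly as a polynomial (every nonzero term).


All three coefficients share the factor 14; dividing through by 14 gives  y'' - 2x y' + 12 y = 0.
This matches the Hermite equation y'' - 2x y' + 2n y = 0 with 2n = 12, so n = 6; the polynomial solution is H_6(x).
With y = sum_k a_k x^k, matching x^k gives (k+2)(k+1) a_{k+2} = 2(k - n) a_k = 2(k - 6) a_k. The right side vanishes at k = 6, so the series with the parity of 6 terminates at degree 6.
Standard normalization: leading coefficient of H_n is 2^n, so a_6 = 2^6 = 64. Work downward with a_k = (k+1)(k+2) a_{k+2} / (2(k - n)):
  a_4 = (5)(6)(64) / (2(4 - 6)) = 1920/(-4) = -480
  a_2 = (3)(4)(-480) / (2(2 - 6)) = -5760/(-8) = 720
  a_0 = (1)(2)(720) / (2(0 - 6)) = 1440/(-12) = -120
Hence H_6(x) = 64 x^6 - 480 x^4 + 720 x^2 - 120.

H_6(x); series = 64 x^6 - 480 x^4 + 720 x^2 - 120


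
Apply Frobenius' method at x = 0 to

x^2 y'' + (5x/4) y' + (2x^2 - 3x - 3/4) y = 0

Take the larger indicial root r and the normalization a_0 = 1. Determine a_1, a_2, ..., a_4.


Write in Frobenius form y'' + (p(x)/x) y' + (q(x)/x^2) y = 0:
  p(x) = 5/4,  q(x) = 2x^2 - 3x - 3/4.
Indicial equation: r(r-1) + (5/4) r + (-3/4) = 0 -> roots r_1 = 3/4, r_2 = -1.
Take r = r_1 = 3/4. Let y(x) = x^r sum_{n>=0} a_n x^n with a_0 = 1.
Substitute y = x^r sum a_n x^n and match x^{r+n}. The recurrence is
  D(n) a_n - 3 a_{n-1} + 2 a_{n-2} = 0,  where D(n) = (r+n)(r+n-1) + (5/4)(r+n) + (-3/4).
  a_n = [3 a_{n-1} - 2 a_{n-2}] / D(n).
Since the indicial polynomial factors as (r - r_1)(r - r_2), D(n) = (r_1 + n - r_1)(r_1 + n - r_2) = n(n + 7/4).
Evaluating step by step (a_0 = 1):
  n = 1: D(1) = 1(1 + 7/4) = 11/4; numerator = 3(1) = 3; a_1 = (3)/(11/4) = 12/11
  n = 2: D(2) = 2(2 + 7/4) = 15/2; numerator = 3(12/11) - 2(1) = 14/11; a_2 = (14/11)/(15/2) = 28/165
  n = 3: D(3) = 3(3 + 7/4) = 57/4; numerator = 3(28/165) - 2(12/11) = -92/55; a_3 = (-92/55)/(57/4) = -368/3135
  n = 4: D(4) = 4(4 + 7/4) = 23; numerator = 3(-368/3135) - 2(28/165) = -2168/3135; a_4 = (-2168/3135)/(23) = -2168/72105

r = 3/4; a_0 = 1; a_1 = 12/11; a_2 = 28/165; a_3 = -368/3135; a_4 = -2168/72105


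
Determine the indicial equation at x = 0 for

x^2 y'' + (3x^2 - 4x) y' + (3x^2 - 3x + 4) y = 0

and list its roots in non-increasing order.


Divide by x^2 to reach normal form y'' + P_1(x) y' + P_2(x) y = 0 with P_1(x) = 3 - 4/x and P_2(x) = 3 - 3/x + 4/x^2.
x = 0 is a singular point because the y'-coefficient 3 - 4/x has a pole at x = 0 and the y-coefficient 3 - 3/x + 4/x^2 has a pole at x = 0.
It is a regular singular point because x P_1(x) = p(x) = 3x - 4 and x^2 P_2(x) = q(x) = 3x^2 - 3x + 4 are polynomials, hence analytic at x = 0.
p(0) = -4,  q(0) = 4.
Indicial equation: r(r-1) + p(0) r + q(0) = 0, i.e. r^2 + (p(0) - 1) r + q(0) = 0, i.e. r^2 - 5 r + 4 = 0.
Discriminant: (-5)^2 - 4(4) = 9, so r = (5 ± 3)/2.
Solving: r_1 = 4, r_2 = 1.

indicial: r^2 - 5 r + 4 = 0; roots r_1 = 4, r_2 = 1


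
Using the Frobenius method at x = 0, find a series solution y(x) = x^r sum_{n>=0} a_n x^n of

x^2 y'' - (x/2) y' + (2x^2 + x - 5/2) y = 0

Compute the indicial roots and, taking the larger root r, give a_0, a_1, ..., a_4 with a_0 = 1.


Write in Frobenius form y'' + (p(x)/x) y' + (q(x)/x^2) y = 0:
  p(x) = -1/2,  q(x) = 2x^2 + x - 5/2.
Indicial equation: r(r-1) + (-1/2) r + (-5/2) = 0 -> roots r_1 = 5/2, r_2 = -1.
Take r = r_1 = 5/2. Let y(x) = x^r sum_{n>=0} a_n x^n with a_0 = 1.
Substitute y = x^r sum a_n x^n and match x^{r+n}. The recurrence is
  D(n) a_n + 1 a_{n-1} + 2 a_{n-2} = 0,  where D(n) = (r+n)(r+n-1) + (-1/2)(r+n) + (-5/2).
  a_n = [-1 a_{n-1} - 2 a_{n-2}] / D(n).
Since the indicial polynomial factors as (r - r_1)(r - r_2), D(n) = (r_1 + n - r_1)(r_1 + n - r_2) = n(n + 7/2).
Evaluating step by step (a_0 = 1):
  n = 1: D(1) = 1(1 + 7/2) = 9/2; numerator = -1(1) = -1; a_1 = (-1)/(9/2) = -2/9
  n = 2: D(2) = 2(2 + 7/2) = 11; numerator = -1(-2/9) - 2(1) = -16/9; a_2 = (-16/9)/(11) = -16/99
  n = 3: D(3) = 3(3 + 7/2) = 39/2; numerator = -1(-16/99) - 2(-2/9) = 20/33; a_3 = (20/33)/(39/2) = 40/1287
  n = 4: D(4) = 4(4 + 7/2) = 30; numerator = -1(40/1287) - 2(-16/99) = 376/1287; a_4 = (376/1287)/(30) = 188/19305

r = 5/2; a_0 = 1; a_1 = -2/9; a_2 = -16/99; a_3 = 40/1287; a_4 = 188/19305


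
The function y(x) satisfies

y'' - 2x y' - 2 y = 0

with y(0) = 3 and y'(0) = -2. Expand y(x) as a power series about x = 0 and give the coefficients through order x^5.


Ansatz: y(x) = sum_{n>=0} a_n x^n, so y'(x) = sum_{n>=1} n a_n x^(n-1) and y''(x) = sum_{n>=2} n(n-1) a_n x^(n-2).
Substitute into P(x) y'' + Q(x) y' + R(x) y = 0 with P(x) = 1, Q(x) = -2x, R(x) = -2, and match powers of x.
Initial conditions: a_0 = 3, a_1 = -2.
Setting the coefficient of each power of x to zero and solving order by order (substituting the coefficients already found):
  x^0: 2 a_2 - 2 a_0 = 0  ->  2 a_2 = 2 a_0 = 6  ->  a_2 = 3
  x^1: 6 a_3 - 4 a_1 = 0  ->  6 a_3 = 4 a_1 = -8  ->  a_3 = -4/3
  x^2: 12 a_4 - 6 a_2 = 0  ->  12 a_4 = 6 a_2 = 18  ->  a_4 = 3/2
  x^3: 20 a_5 - 8 a_3 = 0  ->  20 a_5 = 8 a_3 = -32/3  ->  a_5 = -8/15
Truncated series: y(x) = 3 - 2 x + 3 x^2 - (4/3) x^3 + (3/2) x^4 - (8/15) x^5 + O(x^6).

a_0 = 3; a_1 = -2; a_2 = 3; a_3 = -4/3; a_4 = 3/2; a_5 = -8/15
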